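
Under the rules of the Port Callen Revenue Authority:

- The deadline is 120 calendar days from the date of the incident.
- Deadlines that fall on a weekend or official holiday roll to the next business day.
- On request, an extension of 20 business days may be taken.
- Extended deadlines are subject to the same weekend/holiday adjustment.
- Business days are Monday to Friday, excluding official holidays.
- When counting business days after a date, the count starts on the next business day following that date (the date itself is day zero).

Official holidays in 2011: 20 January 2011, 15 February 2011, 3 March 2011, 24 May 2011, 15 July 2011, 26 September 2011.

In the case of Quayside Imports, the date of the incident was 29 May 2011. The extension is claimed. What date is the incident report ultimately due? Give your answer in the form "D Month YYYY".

120 calendar days after 29 May 2011 is 26 September 2011.
Because 26 September 2011 is a listed holiday, the deadline becomes 27 September 2011 (Tuesday).
Counting 20 further business days from 27 September 2011 reaches 25 October 2011.
25 October 2011 (Tuesday) is already a business day.
Deadline: 25 October 2011.

25 October 2011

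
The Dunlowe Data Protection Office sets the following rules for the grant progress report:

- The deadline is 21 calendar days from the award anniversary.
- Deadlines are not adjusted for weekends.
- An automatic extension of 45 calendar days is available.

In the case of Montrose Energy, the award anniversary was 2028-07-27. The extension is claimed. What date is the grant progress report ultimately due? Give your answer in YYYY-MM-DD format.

2028-10-01

Adding 21 calendar days to 2028-07-27 gives 2028-08-17.
2028-08-17 falls on a Thursday. The rules make no weekend/holiday allowance, so it remains 2028-08-17.
Applying the 45-calendar-day extension: 2028-08-17 + 45 days = 2028-10-01.
No adjustment is made for weekends or holidays, so 2028-10-01 stands.
The final due date is 2028-10-01.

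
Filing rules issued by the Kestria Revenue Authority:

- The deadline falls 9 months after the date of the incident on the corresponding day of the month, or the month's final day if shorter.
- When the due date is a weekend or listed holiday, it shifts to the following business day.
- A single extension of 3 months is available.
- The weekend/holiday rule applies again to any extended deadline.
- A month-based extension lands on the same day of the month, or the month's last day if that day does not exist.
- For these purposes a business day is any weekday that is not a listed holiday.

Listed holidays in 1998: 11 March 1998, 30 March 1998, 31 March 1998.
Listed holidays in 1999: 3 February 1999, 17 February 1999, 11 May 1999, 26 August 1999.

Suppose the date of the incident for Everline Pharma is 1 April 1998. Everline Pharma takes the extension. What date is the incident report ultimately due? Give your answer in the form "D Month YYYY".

Moving 9 months forward from 1 April 1998 on the corresponding day gives 1 January 1999.
Since 1 January 1999 is a Friday and not a holiday, the date is unchanged.
The 3 months extension carries 1 January 1999 to 1 April 1999.
1 April 1999 is a Thursday and not a listed holiday, so it stands.
Final deadline: 1 April 1999.

1 April 1999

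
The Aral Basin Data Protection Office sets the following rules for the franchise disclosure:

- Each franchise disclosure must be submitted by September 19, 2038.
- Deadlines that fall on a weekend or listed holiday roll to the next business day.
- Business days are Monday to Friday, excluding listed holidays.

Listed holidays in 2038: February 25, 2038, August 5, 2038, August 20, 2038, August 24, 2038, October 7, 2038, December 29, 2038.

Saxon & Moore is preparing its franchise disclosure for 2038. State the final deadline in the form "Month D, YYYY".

The stated deadline is September 19, 2038.
September 19, 2038 falls on a Sunday. Rolling to the next business day gives September 20, 2038, a Monday.
So the filing is due September 20, 2038.

September 20, 2038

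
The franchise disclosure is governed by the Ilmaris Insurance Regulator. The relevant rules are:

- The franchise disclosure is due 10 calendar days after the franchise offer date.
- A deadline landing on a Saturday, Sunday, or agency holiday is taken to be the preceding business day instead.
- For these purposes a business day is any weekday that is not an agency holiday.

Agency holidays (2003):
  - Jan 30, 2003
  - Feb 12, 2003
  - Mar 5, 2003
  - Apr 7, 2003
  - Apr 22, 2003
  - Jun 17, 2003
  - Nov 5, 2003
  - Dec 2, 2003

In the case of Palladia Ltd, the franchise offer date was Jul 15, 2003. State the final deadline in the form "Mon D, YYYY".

Adding 10 calendar days to Jul 15, 2003 gives Jul 25, 2003.
Jul 25, 2003 is a Friday and not a listed holiday, so it stands.
The final due date is Jul 25, 2003.

Jul 25, 2003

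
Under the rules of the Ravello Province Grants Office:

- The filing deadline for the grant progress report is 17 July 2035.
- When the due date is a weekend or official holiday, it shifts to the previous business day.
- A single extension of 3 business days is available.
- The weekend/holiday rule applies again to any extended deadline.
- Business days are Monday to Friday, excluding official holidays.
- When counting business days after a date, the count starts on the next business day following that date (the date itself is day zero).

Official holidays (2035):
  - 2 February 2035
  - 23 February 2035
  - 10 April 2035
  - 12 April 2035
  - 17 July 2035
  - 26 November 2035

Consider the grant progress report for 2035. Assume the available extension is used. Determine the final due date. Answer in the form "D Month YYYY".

The stated deadline is 17 July 2035.
17 July 2035 is a listed holiday, so it moves to the preceding business day, 16 July 2035 (Monday).
Applying the 3-business-day extension: 3 business days after 16 July 2035 is 20 July 2035.
20 July 2035 (Friday) is already a business day.
Final deadline: 20 July 2035.

20 July 2035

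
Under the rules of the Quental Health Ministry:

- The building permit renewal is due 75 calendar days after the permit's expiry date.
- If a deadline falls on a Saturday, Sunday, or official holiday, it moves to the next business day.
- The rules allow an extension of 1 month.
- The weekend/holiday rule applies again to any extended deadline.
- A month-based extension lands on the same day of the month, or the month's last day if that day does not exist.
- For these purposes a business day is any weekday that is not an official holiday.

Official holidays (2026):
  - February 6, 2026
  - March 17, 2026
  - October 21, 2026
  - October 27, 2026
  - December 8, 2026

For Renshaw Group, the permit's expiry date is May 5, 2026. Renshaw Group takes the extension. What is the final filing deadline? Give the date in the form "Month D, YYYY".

Adding 75 calendar days to May 5, 2026 gives July 19, 2026.
July 19, 2026 is a Sunday; the next business day is July 20, 2026 (Monday).
The 1 month extension carries July 20, 2026 to August 20, 2026.
August 20, 2026 is a Thursday and not a listed holiday, so it stands.
Final deadline: August 20, 2026.

August 20, 2026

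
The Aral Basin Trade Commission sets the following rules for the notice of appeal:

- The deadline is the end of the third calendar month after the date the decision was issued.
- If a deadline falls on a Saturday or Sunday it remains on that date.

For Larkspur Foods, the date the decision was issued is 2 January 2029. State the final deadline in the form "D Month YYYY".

3 months after 2 January 2029 falls in April 2029; the last day of that month is 30 April 2029.
30 April 2029 is a Monday; no weekend or holiday adjustment applies.
Final deadline: 30 April 2029.

30 April 2029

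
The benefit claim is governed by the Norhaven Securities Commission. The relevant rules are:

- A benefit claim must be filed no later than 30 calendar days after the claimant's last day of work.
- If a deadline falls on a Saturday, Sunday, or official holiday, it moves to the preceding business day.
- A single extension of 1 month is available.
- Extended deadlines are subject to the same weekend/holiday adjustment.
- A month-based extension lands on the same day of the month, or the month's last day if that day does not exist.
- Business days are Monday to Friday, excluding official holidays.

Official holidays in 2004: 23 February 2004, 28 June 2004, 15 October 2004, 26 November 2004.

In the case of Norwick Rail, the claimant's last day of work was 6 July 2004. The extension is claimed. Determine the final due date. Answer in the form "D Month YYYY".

30 calendar days after 6 July 2004 is 5 August 2004.
Since 5 August 2004 is a Thursday and not a holiday, the date is unchanged.
The 1 month extension carries 5 August 2004 to 5 September 2004.
5 September 2004 is a Sunday; the preceding business day is 3 September 2004 (Friday).
So the filing is due 3 September 2004.

3 September 2004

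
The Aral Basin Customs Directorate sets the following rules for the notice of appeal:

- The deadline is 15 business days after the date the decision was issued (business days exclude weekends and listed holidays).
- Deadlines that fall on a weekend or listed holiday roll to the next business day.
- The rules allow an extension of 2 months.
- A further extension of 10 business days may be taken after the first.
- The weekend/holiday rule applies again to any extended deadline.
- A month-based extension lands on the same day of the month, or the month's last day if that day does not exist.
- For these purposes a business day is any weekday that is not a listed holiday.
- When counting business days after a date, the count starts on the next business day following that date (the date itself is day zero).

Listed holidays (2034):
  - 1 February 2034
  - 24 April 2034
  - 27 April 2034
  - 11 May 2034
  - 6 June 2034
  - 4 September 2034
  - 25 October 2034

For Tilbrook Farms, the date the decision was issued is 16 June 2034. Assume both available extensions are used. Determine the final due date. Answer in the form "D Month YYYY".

Counting 15 business days after 16 June 2034 (skipping weekends and listed holidays) reaches 7 July 2034.
7 July 2034 is a Friday and not a listed holiday, so it stands.
Add 2 months to 7 July 2034: 7 September 2034.
7 September 2034 falls on a Thursday, which is a business day, so no adjustment is needed.
Applying the 10-business-day extension: 10 business days after 7 September 2034 is 21 September 2034.
21 September 2034 falls on a Thursday, which is a business day, so no adjustment is needed.
Deadline: 21 September 2034.

21 September 2034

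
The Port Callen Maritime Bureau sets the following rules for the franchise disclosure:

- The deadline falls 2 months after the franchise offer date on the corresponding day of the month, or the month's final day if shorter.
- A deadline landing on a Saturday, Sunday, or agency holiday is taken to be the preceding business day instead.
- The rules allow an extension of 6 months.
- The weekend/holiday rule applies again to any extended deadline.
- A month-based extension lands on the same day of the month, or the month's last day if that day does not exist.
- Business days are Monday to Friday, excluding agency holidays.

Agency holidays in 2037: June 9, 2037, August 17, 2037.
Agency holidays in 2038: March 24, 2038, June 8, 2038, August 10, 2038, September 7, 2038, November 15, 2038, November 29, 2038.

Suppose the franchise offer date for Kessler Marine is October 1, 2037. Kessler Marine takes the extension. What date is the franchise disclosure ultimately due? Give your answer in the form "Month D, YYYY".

2 months after October 1, 2037, on the same day of the month, is December 1, 2037.
Since December 1, 2037 is a Tuesday and not a holiday, the date is unchanged.
Add 6 months to December 1, 2037: June 1, 2038.
June 1, 2038 is a Tuesday and not a listed holiday, so it stands.
The final due date is June 1, 2038.

June 1, 2038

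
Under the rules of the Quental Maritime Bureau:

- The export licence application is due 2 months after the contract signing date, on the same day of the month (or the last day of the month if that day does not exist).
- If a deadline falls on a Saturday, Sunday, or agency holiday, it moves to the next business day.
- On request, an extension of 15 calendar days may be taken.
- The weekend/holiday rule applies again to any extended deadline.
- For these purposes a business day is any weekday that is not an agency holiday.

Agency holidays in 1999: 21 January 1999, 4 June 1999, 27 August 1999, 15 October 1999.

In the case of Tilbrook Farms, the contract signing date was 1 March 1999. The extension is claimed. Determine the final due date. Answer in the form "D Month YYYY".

Moving 2 months forward from 1 March 1999 on the corresponding day gives 1 May 1999.
1 May 1999 is a Saturday, so it moves to the next business day, 3 May 1999 (Monday).
The 15-calendar-day extension moves the deadline from 3 May 1999 to 18 May 1999.
18 May 1999 (Tuesday) is already a business day.
Final deadline: 18 May 1999.

18 May 1999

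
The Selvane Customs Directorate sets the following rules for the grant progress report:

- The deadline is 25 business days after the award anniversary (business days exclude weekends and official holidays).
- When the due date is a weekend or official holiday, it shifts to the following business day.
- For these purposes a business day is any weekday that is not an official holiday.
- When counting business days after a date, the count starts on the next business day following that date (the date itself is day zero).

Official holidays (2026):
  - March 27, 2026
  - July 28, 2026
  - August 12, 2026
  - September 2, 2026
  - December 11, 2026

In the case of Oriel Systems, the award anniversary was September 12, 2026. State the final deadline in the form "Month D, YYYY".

October 16, 2026

25 business days after September 12, 2026, excluding weekends and holidays, is October 16, 2026.
October 16, 2026 (Friday) is already a business day.
Final deadline: October 16, 2026.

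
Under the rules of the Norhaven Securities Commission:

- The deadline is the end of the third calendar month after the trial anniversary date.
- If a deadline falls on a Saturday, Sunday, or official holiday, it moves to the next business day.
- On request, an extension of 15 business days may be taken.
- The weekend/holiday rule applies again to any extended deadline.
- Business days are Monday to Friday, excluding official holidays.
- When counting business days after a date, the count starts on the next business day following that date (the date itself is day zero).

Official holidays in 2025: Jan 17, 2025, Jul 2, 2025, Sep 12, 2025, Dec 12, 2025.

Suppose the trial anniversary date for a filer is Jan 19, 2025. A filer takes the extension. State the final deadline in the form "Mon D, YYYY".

May 21, 2025

The third month after Jan 19, 2025 is April 2025, whose last day is Apr 30, 2025.
Apr 30, 2025 is a Wednesday and not a listed holiday, so it stands.
Counting 15 further business days from Apr 30, 2025 reaches May 21, 2025.
May 21, 2025 (Wednesday) is already a business day.
Final deadline: May 21, 2025.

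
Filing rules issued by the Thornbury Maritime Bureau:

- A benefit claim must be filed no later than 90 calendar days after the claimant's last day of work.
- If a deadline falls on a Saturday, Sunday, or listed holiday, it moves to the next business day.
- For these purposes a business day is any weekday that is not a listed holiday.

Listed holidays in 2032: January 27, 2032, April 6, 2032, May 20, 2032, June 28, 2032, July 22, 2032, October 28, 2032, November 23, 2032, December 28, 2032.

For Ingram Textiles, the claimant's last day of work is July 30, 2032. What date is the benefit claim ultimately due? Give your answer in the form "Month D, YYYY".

From July 30, 2032, 90 calendar days later is October 28, 2032.
October 28, 2032 is a listed holiday, so it moves to the next business day, October 29, 2032 (Friday).
The final due date is October 29, 2032.

October 29, 2032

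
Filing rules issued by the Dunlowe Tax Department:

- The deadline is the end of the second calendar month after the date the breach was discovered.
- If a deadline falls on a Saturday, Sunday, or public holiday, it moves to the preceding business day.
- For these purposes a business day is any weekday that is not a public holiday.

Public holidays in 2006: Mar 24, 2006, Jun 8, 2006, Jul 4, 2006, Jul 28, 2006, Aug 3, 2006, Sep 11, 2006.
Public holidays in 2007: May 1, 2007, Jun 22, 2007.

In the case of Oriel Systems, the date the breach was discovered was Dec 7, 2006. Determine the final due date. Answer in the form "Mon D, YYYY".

The second month after Dec 7, 2006 is February 2007, whose last day is Feb 28, 2007.
Feb 28, 2007 (Wednesday) is already a business day.
Final deadline: Feb 28, 2007.

Feb 28, 2007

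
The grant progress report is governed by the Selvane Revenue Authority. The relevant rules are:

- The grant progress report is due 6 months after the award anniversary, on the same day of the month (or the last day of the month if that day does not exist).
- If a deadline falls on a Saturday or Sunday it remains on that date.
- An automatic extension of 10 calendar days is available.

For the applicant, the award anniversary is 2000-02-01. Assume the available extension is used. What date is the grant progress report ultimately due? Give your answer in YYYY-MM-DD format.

Moving 6 months forward from 2000-02-01 on the corresponding day gives 2000-08-01.
2000-08-01 falls on a Tuesday. The rules make no weekend/holiday allowance, so it remains 2000-08-01.
Applying the 10-calendar-day extension: 2000-08-01 + 10 days = 2000-08-11.
2000-08-11 is a Friday; no weekend or holiday adjustment applies.
Deadline: 2000-08-11.

2000-08-11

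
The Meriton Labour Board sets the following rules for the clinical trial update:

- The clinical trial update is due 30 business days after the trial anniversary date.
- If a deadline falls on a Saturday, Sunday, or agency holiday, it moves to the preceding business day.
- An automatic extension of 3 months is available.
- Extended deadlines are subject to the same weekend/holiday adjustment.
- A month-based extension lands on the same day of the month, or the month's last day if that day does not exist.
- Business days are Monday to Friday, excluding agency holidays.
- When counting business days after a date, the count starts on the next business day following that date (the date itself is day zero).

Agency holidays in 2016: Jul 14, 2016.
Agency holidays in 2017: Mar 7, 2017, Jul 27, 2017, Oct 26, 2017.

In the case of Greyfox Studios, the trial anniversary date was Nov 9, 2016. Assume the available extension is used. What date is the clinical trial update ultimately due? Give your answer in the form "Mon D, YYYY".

30 business days after Nov 9, 2016, excluding weekends and holidays, is Dec 21, 2016.
Dec 21, 2016 falls on a Wednesday, which is a business day, so no adjustment is needed.
Add 3 months to Dec 21, 2016: Mar 21, 2017.
Mar 21, 2017 is a Tuesday and not a listed holiday, so it stands.
Final deadline: Mar 21, 2017.

Mar 21, 2017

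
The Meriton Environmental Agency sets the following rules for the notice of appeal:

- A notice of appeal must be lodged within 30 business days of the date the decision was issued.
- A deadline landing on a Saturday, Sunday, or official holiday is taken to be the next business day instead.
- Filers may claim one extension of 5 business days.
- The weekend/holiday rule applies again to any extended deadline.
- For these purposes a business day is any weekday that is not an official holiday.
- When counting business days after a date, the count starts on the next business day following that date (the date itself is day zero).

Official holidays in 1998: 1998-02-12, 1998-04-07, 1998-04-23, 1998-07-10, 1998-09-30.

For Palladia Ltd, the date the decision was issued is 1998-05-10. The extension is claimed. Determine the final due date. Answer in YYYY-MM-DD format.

Starting the day after 1998-05-10 and counting 30 business days lands on 1998-06-19.
1998-06-19 is a Friday and not a listed holiday, so it stands.
Counting 5 further business days from 1998-06-19 reaches 1998-06-26.
1998-06-26 is a Friday and not a listed holiday, so it stands.
Final deadline: 1998-06-26.

1998-06-26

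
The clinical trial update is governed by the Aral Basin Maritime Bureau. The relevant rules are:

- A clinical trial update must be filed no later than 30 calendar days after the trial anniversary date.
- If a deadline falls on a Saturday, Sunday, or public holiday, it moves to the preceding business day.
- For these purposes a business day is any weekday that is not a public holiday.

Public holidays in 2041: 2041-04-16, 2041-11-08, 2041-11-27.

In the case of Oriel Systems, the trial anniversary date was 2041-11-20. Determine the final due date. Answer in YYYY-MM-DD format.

Trigger date 2041-11-20 + 30 calendar days = 2041-12-20.
Since 2041-12-20 is a Friday and not a holiday, the date is unchanged.
Deadline: 2041-12-20.

2041-12-20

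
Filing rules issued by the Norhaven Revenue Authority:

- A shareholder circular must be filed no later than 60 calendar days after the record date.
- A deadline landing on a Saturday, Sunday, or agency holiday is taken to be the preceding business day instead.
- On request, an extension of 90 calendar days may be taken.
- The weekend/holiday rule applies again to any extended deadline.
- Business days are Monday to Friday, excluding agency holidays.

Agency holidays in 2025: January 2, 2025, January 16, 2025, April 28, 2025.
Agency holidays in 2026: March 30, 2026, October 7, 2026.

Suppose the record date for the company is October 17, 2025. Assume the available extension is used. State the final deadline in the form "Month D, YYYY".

From October 17, 2025, 60 calendar days later is December 16, 2025.
December 16, 2025 falls on a Tuesday, which is a business day, so no adjustment is needed.
With the 90-day extension, December 16, 2025 becomes March 16, 2026.
Since March 16, 2026 is a Monday and not a holiday, the date is unchanged.
The final due date is March 16, 2026.

March 16, 2026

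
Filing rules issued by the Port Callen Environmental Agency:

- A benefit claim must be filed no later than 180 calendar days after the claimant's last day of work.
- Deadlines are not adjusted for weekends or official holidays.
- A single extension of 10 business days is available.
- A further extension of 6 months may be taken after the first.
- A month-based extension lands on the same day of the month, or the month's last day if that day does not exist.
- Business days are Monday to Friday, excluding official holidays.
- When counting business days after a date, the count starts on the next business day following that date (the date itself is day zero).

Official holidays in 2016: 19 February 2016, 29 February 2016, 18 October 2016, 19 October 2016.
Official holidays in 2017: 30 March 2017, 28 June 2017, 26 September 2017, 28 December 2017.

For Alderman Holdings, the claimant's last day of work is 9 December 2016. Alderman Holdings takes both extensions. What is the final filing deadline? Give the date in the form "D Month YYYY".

Trigger date 9 December 2016 + 180 calendar days = 7 June 2017.
No adjustment is made for weekends or holidays, so 7 June 2017 stands.
Counting 10 further business days from 7 June 2017 reaches 21 June 2017.
21 June 2017 is a Wednesday; no weekend or holiday adjustment applies.
Add 6 months to 21 June 2017: 21 December 2017.
No adjustment is made for weekends or holidays, so 21 December 2017 stands.
So the filing is due 21 December 2017.

21 December 2017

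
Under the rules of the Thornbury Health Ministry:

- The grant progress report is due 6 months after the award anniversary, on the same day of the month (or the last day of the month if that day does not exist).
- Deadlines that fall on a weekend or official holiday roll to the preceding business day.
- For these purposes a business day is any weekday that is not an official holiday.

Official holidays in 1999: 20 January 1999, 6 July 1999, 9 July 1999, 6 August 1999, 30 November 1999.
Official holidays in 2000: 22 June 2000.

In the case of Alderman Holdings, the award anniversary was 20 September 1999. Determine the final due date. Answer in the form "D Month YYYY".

6 months after 20 September 1999, on the same day of the month, is 20 March 2000.
Since 20 March 2000 is a Monday and not a holiday, the date is unchanged.
So the filing is due 20 March 2000.

20 March 2000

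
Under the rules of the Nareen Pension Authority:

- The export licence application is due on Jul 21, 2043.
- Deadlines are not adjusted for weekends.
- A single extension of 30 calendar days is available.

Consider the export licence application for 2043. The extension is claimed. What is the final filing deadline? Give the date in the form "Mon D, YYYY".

Start from the fixed due date, Jul 21, 2043.
Jul 21, 2043 falls on a Tuesday. The rules make no weekend/holiday allowance, so it remains Jul 21, 2043.
The 30-calendar-day extension moves the deadline from Jul 21, 2043 to Aug 20, 2043.
No adjustment is made for weekends or holidays, so Aug 20, 2043 stands.
Deadline: Aug 20, 2043.

Aug 20, 2043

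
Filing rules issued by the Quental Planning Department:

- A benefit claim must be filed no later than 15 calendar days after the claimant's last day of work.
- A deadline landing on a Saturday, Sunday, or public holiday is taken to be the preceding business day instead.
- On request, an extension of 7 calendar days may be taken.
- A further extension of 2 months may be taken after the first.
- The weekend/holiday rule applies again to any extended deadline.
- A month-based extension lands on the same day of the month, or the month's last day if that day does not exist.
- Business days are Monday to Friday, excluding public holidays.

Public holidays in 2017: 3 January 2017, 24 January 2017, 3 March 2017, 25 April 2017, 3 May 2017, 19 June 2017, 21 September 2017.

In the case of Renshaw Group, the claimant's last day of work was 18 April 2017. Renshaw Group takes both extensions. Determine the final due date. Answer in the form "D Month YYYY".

Adding 15 calendar days to 18 April 2017 gives 3 May 2017.
3 May 2017 is a listed holiday, so it moves to the preceding business day, 2 May 2017 (Tuesday).
With the 7-day extension, 2 May 2017 becomes 9 May 2017.
9 May 2017 falls on a Tuesday, which is a business day, so no adjustment is needed.
Add 2 months to 9 May 2017: 9 July 2017.
Because 9 July 2017 is a Sunday, the deadline becomes 7 July 2017 (Friday).
Deadline: 7 July 2017.

7 July 2017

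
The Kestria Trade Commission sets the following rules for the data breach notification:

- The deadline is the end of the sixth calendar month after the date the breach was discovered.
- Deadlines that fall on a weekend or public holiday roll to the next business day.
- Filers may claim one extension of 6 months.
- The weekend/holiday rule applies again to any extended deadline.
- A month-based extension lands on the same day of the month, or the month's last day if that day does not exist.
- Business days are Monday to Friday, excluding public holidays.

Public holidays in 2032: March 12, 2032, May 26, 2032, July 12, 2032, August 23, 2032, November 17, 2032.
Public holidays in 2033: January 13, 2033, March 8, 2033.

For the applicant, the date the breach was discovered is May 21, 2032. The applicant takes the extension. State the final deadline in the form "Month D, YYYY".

May 30, 2033

6 months after May 21, 2032 falls in November 2032; the last day of that month is November 30, 2032.
November 30, 2032 falls on a Tuesday, which is a business day, so no adjustment is needed.
Applying the 6 months extension: 6 months after November 30, 2032 is May 30, 2033.
May 30, 2033 (Monday) is already a business day.
So the filing is due May 30, 2033.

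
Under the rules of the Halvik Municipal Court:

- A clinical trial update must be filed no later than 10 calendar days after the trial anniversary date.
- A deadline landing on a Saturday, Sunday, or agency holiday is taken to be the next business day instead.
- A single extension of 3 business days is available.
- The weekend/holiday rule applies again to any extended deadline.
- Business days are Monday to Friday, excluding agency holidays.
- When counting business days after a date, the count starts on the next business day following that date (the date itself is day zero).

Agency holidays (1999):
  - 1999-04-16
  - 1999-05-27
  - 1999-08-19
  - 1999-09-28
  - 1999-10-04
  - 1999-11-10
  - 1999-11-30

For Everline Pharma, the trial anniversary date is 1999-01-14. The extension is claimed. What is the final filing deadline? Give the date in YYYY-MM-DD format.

1999-01-28

10 calendar days after 1999-01-14 is 1999-01-24.
1999-01-24 falls on a Sunday. Rolling to the next business day gives 1999-01-25, a Monday.
The 3-business-day extension runs from 1999-01-25 to 1999-01-28.
Since 1999-01-28 is a Thursday and not a holiday, the date is unchanged.
Deadline: 1999-01-28.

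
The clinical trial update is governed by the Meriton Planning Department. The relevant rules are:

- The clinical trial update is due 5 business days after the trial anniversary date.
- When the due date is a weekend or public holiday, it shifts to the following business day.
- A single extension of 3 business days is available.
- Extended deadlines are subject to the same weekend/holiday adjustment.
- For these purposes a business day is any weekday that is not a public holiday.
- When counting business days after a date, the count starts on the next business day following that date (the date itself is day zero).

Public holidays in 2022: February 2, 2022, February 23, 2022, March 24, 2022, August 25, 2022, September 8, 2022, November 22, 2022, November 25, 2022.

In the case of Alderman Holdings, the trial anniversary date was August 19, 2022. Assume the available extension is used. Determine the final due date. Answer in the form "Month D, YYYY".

Starting the day after August 19, 2022 and counting 5 business days lands on August 29, 2022.
August 29, 2022 (Monday) is already a business day.
Counting 3 further business days from August 29, 2022 reaches September 1, 2022.
September 1, 2022 is a Thursday and not a listed holiday, so it stands.
The final due date is September 1, 2022.

September 1, 2022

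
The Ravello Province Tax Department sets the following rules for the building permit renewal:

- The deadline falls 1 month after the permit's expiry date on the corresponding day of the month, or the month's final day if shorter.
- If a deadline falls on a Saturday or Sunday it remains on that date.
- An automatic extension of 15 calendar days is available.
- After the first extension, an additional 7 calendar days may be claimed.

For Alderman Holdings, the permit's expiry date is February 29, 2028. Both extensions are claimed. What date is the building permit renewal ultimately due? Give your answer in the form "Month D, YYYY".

April 20, 2028

Moving 1 month forward from February 29, 2028 on the corresponding day gives March 29, 2028.
March 29, 2028 falls on a Wednesday. The rules make no weekend/holiday allowance, so it remains March 29, 2028.
Applying the 15-calendar-day extension: March 29, 2028 + 15 days = April 13, 2028.
April 13, 2028 falls on a Thursday. The rules make no weekend/holiday allowance, so it remains April 13, 2028.
Applying the 7-calendar-day extension: April 13, 2028 + 7 days = April 20, 2028.
April 20, 2028 is a Thursday; no weekend or holiday adjustment applies.
Final deadline: April 20, 2028.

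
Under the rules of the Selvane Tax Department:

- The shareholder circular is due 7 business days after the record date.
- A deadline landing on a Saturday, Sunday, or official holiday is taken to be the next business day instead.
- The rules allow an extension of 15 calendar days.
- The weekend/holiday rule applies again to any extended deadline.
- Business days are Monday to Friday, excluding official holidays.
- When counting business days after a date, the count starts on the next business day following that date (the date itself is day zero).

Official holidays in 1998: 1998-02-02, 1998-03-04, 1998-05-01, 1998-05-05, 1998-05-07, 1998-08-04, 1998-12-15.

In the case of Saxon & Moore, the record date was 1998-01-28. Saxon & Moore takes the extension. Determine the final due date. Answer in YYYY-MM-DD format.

Counting 7 business days after 1998-01-28 (skipping weekends and listed holidays) reaches 1998-02-09.
1998-02-09 (Monday) is already a business day.
With the 15-day extension, 1998-02-09 becomes 1998-02-24.
1998-02-24 (Tuesday) is already a business day.
Deadline: 1998-02-24.

1998-02-24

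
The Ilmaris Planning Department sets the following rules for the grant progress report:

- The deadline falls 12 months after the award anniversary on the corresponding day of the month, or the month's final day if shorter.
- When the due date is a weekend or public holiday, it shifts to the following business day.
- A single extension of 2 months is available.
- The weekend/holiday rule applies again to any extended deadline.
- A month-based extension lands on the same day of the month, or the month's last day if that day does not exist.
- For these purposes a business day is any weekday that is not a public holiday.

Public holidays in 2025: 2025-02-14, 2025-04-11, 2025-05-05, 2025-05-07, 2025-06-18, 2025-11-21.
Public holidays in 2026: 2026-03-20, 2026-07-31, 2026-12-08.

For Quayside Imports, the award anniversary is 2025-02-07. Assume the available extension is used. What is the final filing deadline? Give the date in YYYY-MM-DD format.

2026-04-09

12 months after 2025-02-07, on the same day of the month, is 2026-02-07.
Because 2026-02-07 is a Saturday, the deadline becomes 2026-02-09 (Monday).
Applying the 2 months extension: 2 months after 2026-02-09 is 2026-04-09.
2026-04-09 is a Thursday and not a listed holiday, so it stands.
So the filing is due 2026-04-09.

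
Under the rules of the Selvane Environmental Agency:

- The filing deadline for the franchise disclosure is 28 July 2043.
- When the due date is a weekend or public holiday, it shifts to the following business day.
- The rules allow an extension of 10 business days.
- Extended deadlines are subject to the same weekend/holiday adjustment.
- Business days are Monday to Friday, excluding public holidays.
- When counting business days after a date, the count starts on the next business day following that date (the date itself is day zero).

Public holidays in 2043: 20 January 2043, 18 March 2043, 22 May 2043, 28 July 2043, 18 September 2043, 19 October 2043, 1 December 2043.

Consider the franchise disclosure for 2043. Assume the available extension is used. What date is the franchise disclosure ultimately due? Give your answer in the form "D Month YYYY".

Start from the fixed due date, 28 July 2043.
28 July 2043 falls on a listed holiday. Rolling to the next business day gives 29 July 2043, a Wednesday.
The 10-business-day extension runs from 29 July 2043 to 12 August 2043.
12 August 2043 falls on a Wednesday, which is a business day, so no adjustment is needed.
Deadline: 12 August 2043.

12 August 2043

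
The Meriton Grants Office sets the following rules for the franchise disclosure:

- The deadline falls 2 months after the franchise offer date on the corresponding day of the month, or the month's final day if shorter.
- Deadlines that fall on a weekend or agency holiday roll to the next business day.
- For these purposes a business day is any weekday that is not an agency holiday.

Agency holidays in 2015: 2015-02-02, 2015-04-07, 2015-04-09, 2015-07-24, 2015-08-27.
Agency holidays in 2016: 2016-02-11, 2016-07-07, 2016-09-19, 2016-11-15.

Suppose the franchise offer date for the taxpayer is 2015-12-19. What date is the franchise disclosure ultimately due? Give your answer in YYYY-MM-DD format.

2 months after 2015-12-19, on the same day of the month, is 2016-02-19.
2016-02-19 is a Friday and not a listed holiday, so it stands.
The final due date is 2016-02-19.

2016-02-19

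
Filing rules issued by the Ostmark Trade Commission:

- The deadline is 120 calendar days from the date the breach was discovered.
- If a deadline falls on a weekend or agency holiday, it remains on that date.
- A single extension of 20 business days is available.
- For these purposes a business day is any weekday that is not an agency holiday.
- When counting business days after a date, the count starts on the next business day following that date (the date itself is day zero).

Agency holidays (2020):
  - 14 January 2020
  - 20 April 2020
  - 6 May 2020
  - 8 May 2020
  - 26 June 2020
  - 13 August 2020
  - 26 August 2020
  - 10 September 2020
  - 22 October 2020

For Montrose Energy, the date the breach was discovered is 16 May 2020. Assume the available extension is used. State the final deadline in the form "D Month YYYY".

9 October 2020

Trigger date 16 May 2020 + 120 calendar days = 13 September 2020.
13 September 2020 is a Sunday; no weekend or holiday adjustment applies.
The 20-business-day extension runs from 13 September 2020 to 9 October 2020.
9 October 2020 is a Friday; no weekend or holiday adjustment applies.
The final due date is 9 October 2020.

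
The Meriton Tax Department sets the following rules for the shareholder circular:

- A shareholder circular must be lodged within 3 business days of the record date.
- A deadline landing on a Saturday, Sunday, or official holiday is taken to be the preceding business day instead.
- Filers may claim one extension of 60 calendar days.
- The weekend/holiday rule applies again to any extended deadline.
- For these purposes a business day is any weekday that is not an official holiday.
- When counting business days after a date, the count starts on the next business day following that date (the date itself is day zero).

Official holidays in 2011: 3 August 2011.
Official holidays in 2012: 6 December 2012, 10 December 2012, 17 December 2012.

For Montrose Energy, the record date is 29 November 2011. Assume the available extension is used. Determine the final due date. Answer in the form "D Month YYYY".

31 January 2012

Counting 3 business days after 29 November 2011 (skipping weekends and listed holidays) reaches 2 December 2011.
2 December 2011 falls on a Friday, which is a business day, so no adjustment is needed.
The 60-calendar-day extension moves the deadline from 2 December 2011 to 31 January 2012.
31 January 2012 falls on a Tuesday, which is a business day, so no adjustment is needed.
Final deadline: 31 January 2012.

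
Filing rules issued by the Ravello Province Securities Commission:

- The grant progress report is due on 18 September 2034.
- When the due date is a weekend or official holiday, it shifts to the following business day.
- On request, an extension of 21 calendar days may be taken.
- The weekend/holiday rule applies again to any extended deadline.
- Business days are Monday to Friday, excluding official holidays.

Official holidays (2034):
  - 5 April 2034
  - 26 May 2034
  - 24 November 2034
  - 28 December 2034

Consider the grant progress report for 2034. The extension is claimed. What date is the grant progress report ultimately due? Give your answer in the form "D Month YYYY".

The statutory due date is 18 September 2034.
18 September 2034 is a Monday and not a listed holiday, so it stands.
With the 21-day extension, 18 September 2034 becomes 9 October 2034.
Since 9 October 2034 is a Monday and not a holiday, the date is unchanged.
Final deadline: 9 October 2034.

9 October 2034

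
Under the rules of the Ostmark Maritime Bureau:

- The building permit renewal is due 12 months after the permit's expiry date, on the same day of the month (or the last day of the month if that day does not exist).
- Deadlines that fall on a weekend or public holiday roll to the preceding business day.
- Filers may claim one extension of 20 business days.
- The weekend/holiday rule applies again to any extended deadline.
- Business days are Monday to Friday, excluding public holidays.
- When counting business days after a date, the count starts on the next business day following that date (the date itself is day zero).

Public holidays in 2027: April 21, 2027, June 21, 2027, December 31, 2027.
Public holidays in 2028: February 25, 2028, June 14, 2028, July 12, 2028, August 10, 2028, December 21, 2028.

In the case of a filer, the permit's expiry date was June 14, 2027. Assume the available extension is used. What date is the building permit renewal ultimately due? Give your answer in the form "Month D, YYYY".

Moving 12 months forward from June 14, 2027 on the corresponding day gives June 14, 2028.
June 14, 2028 is a listed holiday, so it moves to the preceding business day, June 13, 2028 (Tuesday).
Applying the 20-business-day extension: 20 business days after June 13, 2028 is July 13, 2028.
Since July 13, 2028 is a Thursday and not a holiday, the date is unchanged.
Deadline: July 13, 2028.

July 13, 2028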